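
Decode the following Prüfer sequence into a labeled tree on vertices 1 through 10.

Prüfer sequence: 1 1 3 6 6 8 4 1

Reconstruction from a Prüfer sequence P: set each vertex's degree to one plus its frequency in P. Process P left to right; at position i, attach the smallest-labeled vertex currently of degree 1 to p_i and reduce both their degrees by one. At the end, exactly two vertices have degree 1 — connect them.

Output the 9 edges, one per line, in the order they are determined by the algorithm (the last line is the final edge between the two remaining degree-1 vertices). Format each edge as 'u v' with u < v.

Answer: 1 2
1 5
3 7
3 6
6 9
6 8
4 8
1 4
1 10

Derivation:
Initial degrees: {1:4, 2:1, 3:2, 4:2, 5:1, 6:3, 7:1, 8:2, 9:1, 10:1}
Step 1: smallest deg-1 vertex = 2, p_1 = 1. Add edge {1,2}. Now deg[2]=0, deg[1]=3.
Step 2: smallest deg-1 vertex = 5, p_2 = 1. Add edge {1,5}. Now deg[5]=0, deg[1]=2.
Step 3: smallest deg-1 vertex = 7, p_3 = 3. Add edge {3,7}. Now deg[7]=0, deg[3]=1.
Step 4: smallest deg-1 vertex = 3, p_4 = 6. Add edge {3,6}. Now deg[3]=0, deg[6]=2.
Step 5: smallest deg-1 vertex = 9, p_5 = 6. Add edge {6,9}. Now deg[9]=0, deg[6]=1.
Step 6: smallest deg-1 vertex = 6, p_6 = 8. Add edge {6,8}. Now deg[6]=0, deg[8]=1.
Step 7: smallest deg-1 vertex = 8, p_7 = 4. Add edge {4,8}. Now deg[8]=0, deg[4]=1.
Step 8: smallest deg-1 vertex = 4, p_8 = 1. Add edge {1,4}. Now deg[4]=0, deg[1]=1.
Final: two remaining deg-1 vertices are 1, 10. Add edge {1,10}.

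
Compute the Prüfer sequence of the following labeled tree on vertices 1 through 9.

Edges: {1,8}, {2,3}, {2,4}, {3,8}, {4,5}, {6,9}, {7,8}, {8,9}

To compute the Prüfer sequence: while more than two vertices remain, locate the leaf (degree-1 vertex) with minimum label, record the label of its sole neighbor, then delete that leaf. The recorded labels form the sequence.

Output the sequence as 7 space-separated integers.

Answer: 8 4 2 3 8 9 8

Derivation:
Step 1: leaves = {1,5,6,7}. Remove smallest leaf 1, emit neighbor 8.
Step 2: leaves = {5,6,7}. Remove smallest leaf 5, emit neighbor 4.
Step 3: leaves = {4,6,7}. Remove smallest leaf 4, emit neighbor 2.
Step 4: leaves = {2,6,7}. Remove smallest leaf 2, emit neighbor 3.
Step 5: leaves = {3,6,7}. Remove smallest leaf 3, emit neighbor 8.
Step 6: leaves = {6,7}. Remove smallest leaf 6, emit neighbor 9.
Step 7: leaves = {7,9}. Remove smallest leaf 7, emit neighbor 8.
Done: 2 vertices remain (8, 9). Sequence = [8 4 2 3 8 9 8]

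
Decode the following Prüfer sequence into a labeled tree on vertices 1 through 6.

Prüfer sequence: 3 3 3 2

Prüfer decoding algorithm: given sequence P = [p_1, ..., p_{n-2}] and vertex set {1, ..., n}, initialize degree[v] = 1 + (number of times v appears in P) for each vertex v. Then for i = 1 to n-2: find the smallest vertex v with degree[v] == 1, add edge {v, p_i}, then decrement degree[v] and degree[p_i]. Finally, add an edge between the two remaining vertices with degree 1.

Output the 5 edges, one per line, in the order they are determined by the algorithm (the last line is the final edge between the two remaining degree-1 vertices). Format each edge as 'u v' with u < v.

Initial degrees: {1:1, 2:2, 3:4, 4:1, 5:1, 6:1}
Step 1: smallest deg-1 vertex = 1, p_1 = 3. Add edge {1,3}. Now deg[1]=0, deg[3]=3.
Step 2: smallest deg-1 vertex = 4, p_2 = 3. Add edge {3,4}. Now deg[4]=0, deg[3]=2.
Step 3: smallest deg-1 vertex = 5, p_3 = 3. Add edge {3,5}. Now deg[5]=0, deg[3]=1.
Step 4: smallest deg-1 vertex = 3, p_4 = 2. Add edge {2,3}. Now deg[3]=0, deg[2]=1.
Final: two remaining deg-1 vertices are 2, 6. Add edge {2,6}.

Answer: 1 3
3 4
3 5
2 3
2 6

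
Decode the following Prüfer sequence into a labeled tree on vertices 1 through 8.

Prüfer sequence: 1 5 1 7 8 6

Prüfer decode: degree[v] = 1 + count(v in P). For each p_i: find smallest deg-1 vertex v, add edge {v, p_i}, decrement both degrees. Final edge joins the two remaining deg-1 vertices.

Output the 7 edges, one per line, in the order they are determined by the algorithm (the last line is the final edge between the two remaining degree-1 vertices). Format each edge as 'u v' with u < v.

Answer: 1 2
3 5
1 4
1 7
5 8
6 7
6 8

Derivation:
Initial degrees: {1:3, 2:1, 3:1, 4:1, 5:2, 6:2, 7:2, 8:2}
Step 1: smallest deg-1 vertex = 2, p_1 = 1. Add edge {1,2}. Now deg[2]=0, deg[1]=2.
Step 2: smallest deg-1 vertex = 3, p_2 = 5. Add edge {3,5}. Now deg[3]=0, deg[5]=1.
Step 3: smallest deg-1 vertex = 4, p_3 = 1. Add edge {1,4}. Now deg[4]=0, deg[1]=1.
Step 4: smallest deg-1 vertex = 1, p_4 = 7. Add edge {1,7}. Now deg[1]=0, deg[7]=1.
Step 5: smallest deg-1 vertex = 5, p_5 = 8. Add edge {5,8}. Now deg[5]=0, deg[8]=1.
Step 6: smallest deg-1 vertex = 7, p_6 = 6. Add edge {6,7}. Now deg[7]=0, deg[6]=1.
Final: two remaining deg-1 vertices are 6, 8. Add edge {6,8}.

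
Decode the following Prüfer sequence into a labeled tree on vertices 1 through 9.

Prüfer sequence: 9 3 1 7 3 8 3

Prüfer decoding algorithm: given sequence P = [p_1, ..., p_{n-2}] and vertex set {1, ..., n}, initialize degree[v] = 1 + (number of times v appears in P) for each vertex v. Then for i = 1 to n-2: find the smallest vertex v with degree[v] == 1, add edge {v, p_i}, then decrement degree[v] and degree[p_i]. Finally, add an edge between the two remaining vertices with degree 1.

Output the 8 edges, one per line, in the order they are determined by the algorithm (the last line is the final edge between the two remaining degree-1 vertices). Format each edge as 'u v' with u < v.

Initial degrees: {1:2, 2:1, 3:4, 4:1, 5:1, 6:1, 7:2, 8:2, 9:2}
Step 1: smallest deg-1 vertex = 2, p_1 = 9. Add edge {2,9}. Now deg[2]=0, deg[9]=1.
Step 2: smallest deg-1 vertex = 4, p_2 = 3. Add edge {3,4}. Now deg[4]=0, deg[3]=3.
Step 3: smallest deg-1 vertex = 5, p_3 = 1. Add edge {1,5}. Now deg[5]=0, deg[1]=1.
Step 4: smallest deg-1 vertex = 1, p_4 = 7. Add edge {1,7}. Now deg[1]=0, deg[7]=1.
Step 5: smallest deg-1 vertex = 6, p_5 = 3. Add edge {3,6}. Now deg[6]=0, deg[3]=2.
Step 6: smallest deg-1 vertex = 7, p_6 = 8. Add edge {7,8}. Now deg[7]=0, deg[8]=1.
Step 7: smallest deg-1 vertex = 8, p_7 = 3. Add edge {3,8}. Now deg[8]=0, deg[3]=1.
Final: two remaining deg-1 vertices are 3, 9. Add edge {3,9}.

Answer: 2 9
3 4
1 5
1 7
3 6
7 8
3 8
3 9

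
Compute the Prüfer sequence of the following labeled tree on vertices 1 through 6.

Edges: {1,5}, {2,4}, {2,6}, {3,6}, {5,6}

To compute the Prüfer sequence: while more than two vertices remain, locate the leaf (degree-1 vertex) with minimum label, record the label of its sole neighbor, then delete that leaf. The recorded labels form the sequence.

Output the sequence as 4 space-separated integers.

Step 1: leaves = {1,3,4}. Remove smallest leaf 1, emit neighbor 5.
Step 2: leaves = {3,4,5}. Remove smallest leaf 3, emit neighbor 6.
Step 3: leaves = {4,5}. Remove smallest leaf 4, emit neighbor 2.
Step 4: leaves = {2,5}. Remove smallest leaf 2, emit neighbor 6.
Done: 2 vertices remain (5, 6). Sequence = [5 6 2 6]

Answer: 5 6 2 6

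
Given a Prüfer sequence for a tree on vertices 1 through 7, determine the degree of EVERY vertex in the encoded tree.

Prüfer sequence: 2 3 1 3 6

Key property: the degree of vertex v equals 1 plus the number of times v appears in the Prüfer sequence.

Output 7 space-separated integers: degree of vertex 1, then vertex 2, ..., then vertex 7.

p_1 = 2: count[2] becomes 1
p_2 = 3: count[3] becomes 1
p_3 = 1: count[1] becomes 1
p_4 = 3: count[3] becomes 2
p_5 = 6: count[6] becomes 1
Degrees (1 + count): deg[1]=1+1=2, deg[2]=1+1=2, deg[3]=1+2=3, deg[4]=1+0=1, deg[5]=1+0=1, deg[6]=1+1=2, deg[7]=1+0=1

Answer: 2 2 3 1 1 2 1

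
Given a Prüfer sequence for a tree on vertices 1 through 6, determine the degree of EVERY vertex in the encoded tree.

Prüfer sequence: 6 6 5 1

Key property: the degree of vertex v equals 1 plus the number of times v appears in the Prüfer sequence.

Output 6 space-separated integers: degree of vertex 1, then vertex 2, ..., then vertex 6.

p_1 = 6: count[6] becomes 1
p_2 = 6: count[6] becomes 2
p_3 = 5: count[5] becomes 1
p_4 = 1: count[1] becomes 1
Degrees (1 + count): deg[1]=1+1=2, deg[2]=1+0=1, deg[3]=1+0=1, deg[4]=1+0=1, deg[5]=1+1=2, deg[6]=1+2=3

Answer: 2 1 1 1 2 3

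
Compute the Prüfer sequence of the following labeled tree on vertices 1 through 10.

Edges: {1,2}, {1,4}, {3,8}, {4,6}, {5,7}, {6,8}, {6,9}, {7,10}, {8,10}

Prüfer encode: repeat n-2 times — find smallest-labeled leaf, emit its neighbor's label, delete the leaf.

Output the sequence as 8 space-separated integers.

Step 1: leaves = {2,3,5,9}. Remove smallest leaf 2, emit neighbor 1.
Step 2: leaves = {1,3,5,9}. Remove smallest leaf 1, emit neighbor 4.
Step 3: leaves = {3,4,5,9}. Remove smallest leaf 3, emit neighbor 8.
Step 4: leaves = {4,5,9}. Remove smallest leaf 4, emit neighbor 6.
Step 5: leaves = {5,9}. Remove smallest leaf 5, emit neighbor 7.
Step 6: leaves = {7,9}. Remove smallest leaf 7, emit neighbor 10.
Step 7: leaves = {9,10}. Remove smallest leaf 9, emit neighbor 6.
Step 8: leaves = {6,10}. Remove smallest leaf 6, emit neighbor 8.
Done: 2 vertices remain (8, 10). Sequence = [1 4 8 6 7 10 6 8]

Answer: 1 4 8 6 7 10 6 8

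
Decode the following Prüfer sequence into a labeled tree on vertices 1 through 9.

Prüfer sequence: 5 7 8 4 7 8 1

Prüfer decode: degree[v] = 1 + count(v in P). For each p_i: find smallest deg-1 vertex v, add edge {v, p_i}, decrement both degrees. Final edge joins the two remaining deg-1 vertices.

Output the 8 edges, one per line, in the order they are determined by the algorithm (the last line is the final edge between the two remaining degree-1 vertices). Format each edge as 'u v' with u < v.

Answer: 2 5
3 7
5 8
4 6
4 7
7 8
1 8
1 9

Derivation:
Initial degrees: {1:2, 2:1, 3:1, 4:2, 5:2, 6:1, 7:3, 8:3, 9:1}
Step 1: smallest deg-1 vertex = 2, p_1 = 5. Add edge {2,5}. Now deg[2]=0, deg[5]=1.
Step 2: smallest deg-1 vertex = 3, p_2 = 7. Add edge {3,7}. Now deg[3]=0, deg[7]=2.
Step 3: smallest deg-1 vertex = 5, p_3 = 8. Add edge {5,8}. Now deg[5]=0, deg[8]=2.
Step 4: smallest deg-1 vertex = 6, p_4 = 4. Add edge {4,6}. Now deg[6]=0, deg[4]=1.
Step 5: smallest deg-1 vertex = 4, p_5 = 7. Add edge {4,7}. Now deg[4]=0, deg[7]=1.
Step 6: smallest deg-1 vertex = 7, p_6 = 8. Add edge {7,8}. Now deg[7]=0, deg[8]=1.
Step 7: smallest deg-1 vertex = 8, p_7 = 1. Add edge {1,8}. Now deg[8]=0, deg[1]=1.
Final: two remaining deg-1 vertices are 1, 9. Add edge {1,9}.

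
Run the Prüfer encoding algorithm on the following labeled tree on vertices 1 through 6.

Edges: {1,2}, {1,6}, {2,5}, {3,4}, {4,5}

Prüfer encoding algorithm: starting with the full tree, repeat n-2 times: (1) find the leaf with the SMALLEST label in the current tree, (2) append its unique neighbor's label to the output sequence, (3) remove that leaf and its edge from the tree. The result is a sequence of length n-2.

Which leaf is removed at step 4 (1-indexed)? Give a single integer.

Answer: 2

Derivation:
Step 1: current leaves = {3,6}. Remove leaf 3 (neighbor: 4).
Step 2: current leaves = {4,6}. Remove leaf 4 (neighbor: 5).
Step 3: current leaves = {5,6}. Remove leaf 5 (neighbor: 2).
Step 4: current leaves = {2,6}. Remove leaf 2 (neighbor: 1).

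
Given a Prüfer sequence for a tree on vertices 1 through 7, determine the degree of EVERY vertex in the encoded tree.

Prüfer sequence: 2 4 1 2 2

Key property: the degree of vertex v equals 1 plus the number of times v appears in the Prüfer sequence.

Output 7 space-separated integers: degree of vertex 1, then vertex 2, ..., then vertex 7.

Answer: 2 4 1 2 1 1 1

Derivation:
p_1 = 2: count[2] becomes 1
p_2 = 4: count[4] becomes 1
p_3 = 1: count[1] becomes 1
p_4 = 2: count[2] becomes 2
p_5 = 2: count[2] becomes 3
Degrees (1 + count): deg[1]=1+1=2, deg[2]=1+3=4, deg[3]=1+0=1, deg[4]=1+1=2, deg[5]=1+0=1, deg[6]=1+0=1, deg[7]=1+0=1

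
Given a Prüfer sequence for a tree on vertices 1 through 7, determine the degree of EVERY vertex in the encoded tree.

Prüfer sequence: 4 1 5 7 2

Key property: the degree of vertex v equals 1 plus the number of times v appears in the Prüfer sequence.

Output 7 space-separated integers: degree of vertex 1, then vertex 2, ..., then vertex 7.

p_1 = 4: count[4] becomes 1
p_2 = 1: count[1] becomes 1
p_3 = 5: count[5] becomes 1
p_4 = 7: count[7] becomes 1
p_5 = 2: count[2] becomes 1
Degrees (1 + count): deg[1]=1+1=2, deg[2]=1+1=2, deg[3]=1+0=1, deg[4]=1+1=2, deg[5]=1+1=2, deg[6]=1+0=1, deg[7]=1+1=2

Answer: 2 2 1 2 2 1 2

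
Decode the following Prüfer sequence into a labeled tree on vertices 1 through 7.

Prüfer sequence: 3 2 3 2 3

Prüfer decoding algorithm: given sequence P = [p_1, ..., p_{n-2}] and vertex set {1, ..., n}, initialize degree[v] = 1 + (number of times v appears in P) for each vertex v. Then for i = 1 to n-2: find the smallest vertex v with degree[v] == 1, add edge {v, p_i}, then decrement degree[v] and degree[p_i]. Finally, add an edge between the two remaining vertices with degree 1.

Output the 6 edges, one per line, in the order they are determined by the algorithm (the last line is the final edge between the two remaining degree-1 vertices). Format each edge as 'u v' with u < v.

Answer: 1 3
2 4
3 5
2 6
2 3
3 7

Derivation:
Initial degrees: {1:1, 2:3, 3:4, 4:1, 5:1, 6:1, 7:1}
Step 1: smallest deg-1 vertex = 1, p_1 = 3. Add edge {1,3}. Now deg[1]=0, deg[3]=3.
Step 2: smallest deg-1 vertex = 4, p_2 = 2. Add edge {2,4}. Now deg[4]=0, deg[2]=2.
Step 3: smallest deg-1 vertex = 5, p_3 = 3. Add edge {3,5}. Now deg[5]=0, deg[3]=2.
Step 4: smallest deg-1 vertex = 6, p_4 = 2. Add edge {2,6}. Now deg[6]=0, deg[2]=1.
Step 5: smallest deg-1 vertex = 2, p_5 = 3. Add edge {2,3}. Now deg[2]=0, deg[3]=1.
Final: two remaining deg-1 vertices are 3, 7. Add edge {3,7}.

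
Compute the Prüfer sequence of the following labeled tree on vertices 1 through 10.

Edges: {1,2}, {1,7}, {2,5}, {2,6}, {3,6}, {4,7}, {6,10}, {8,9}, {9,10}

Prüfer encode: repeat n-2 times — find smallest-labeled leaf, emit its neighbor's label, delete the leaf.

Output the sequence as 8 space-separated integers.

Answer: 6 7 2 1 2 6 10 9

Derivation:
Step 1: leaves = {3,4,5,8}. Remove smallest leaf 3, emit neighbor 6.
Step 2: leaves = {4,5,8}. Remove smallest leaf 4, emit neighbor 7.
Step 3: leaves = {5,7,8}. Remove smallest leaf 5, emit neighbor 2.
Step 4: leaves = {7,8}. Remove smallest leaf 7, emit neighbor 1.
Step 5: leaves = {1,8}. Remove smallest leaf 1, emit neighbor 2.
Step 6: leaves = {2,8}. Remove smallest leaf 2, emit neighbor 6.
Step 7: leaves = {6,8}. Remove smallest leaf 6, emit neighbor 10.
Step 8: leaves = {8,10}. Remove smallest leaf 8, emit neighbor 9.
Done: 2 vertices remain (9, 10). Sequence = [6 7 2 1 2 6 10 9]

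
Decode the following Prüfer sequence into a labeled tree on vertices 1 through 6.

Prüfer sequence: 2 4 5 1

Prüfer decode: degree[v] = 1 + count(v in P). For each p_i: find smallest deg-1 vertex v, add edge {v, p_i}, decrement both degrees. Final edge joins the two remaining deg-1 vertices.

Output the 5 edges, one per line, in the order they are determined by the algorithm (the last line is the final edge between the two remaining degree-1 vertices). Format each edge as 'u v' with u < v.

Answer: 2 3
2 4
4 5
1 5
1 6

Derivation:
Initial degrees: {1:2, 2:2, 3:1, 4:2, 5:2, 6:1}
Step 1: smallest deg-1 vertex = 3, p_1 = 2. Add edge {2,3}. Now deg[3]=0, deg[2]=1.
Step 2: smallest deg-1 vertex = 2, p_2 = 4. Add edge {2,4}. Now deg[2]=0, deg[4]=1.
Step 3: smallest deg-1 vertex = 4, p_3 = 5. Add edge {4,5}. Now deg[4]=0, deg[5]=1.
Step 4: smallest deg-1 vertex = 5, p_4 = 1. Add edge {1,5}. Now deg[5]=0, deg[1]=1.
Final: two remaining deg-1 vertices are 1, 6. Add edge {1,6}.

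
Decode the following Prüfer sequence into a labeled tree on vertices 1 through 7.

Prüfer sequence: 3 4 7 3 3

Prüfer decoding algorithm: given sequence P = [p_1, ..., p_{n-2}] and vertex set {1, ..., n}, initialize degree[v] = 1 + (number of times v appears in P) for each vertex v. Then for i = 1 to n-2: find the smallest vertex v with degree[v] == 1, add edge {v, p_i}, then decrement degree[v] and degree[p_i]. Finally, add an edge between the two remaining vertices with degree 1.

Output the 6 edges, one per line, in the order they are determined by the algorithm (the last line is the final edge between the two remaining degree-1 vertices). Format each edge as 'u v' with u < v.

Answer: 1 3
2 4
4 7
3 5
3 6
3 7

Derivation:
Initial degrees: {1:1, 2:1, 3:4, 4:2, 5:1, 6:1, 7:2}
Step 1: smallest deg-1 vertex = 1, p_1 = 3. Add edge {1,3}. Now deg[1]=0, deg[3]=3.
Step 2: smallest deg-1 vertex = 2, p_2 = 4. Add edge {2,4}. Now deg[2]=0, deg[4]=1.
Step 3: smallest deg-1 vertex = 4, p_3 = 7. Add edge {4,7}. Now deg[4]=0, deg[7]=1.
Step 4: smallest deg-1 vertex = 5, p_4 = 3. Add edge {3,5}. Now deg[5]=0, deg[3]=2.
Step 5: smallest deg-1 vertex = 6, p_5 = 3. Add edge {3,6}. Now deg[6]=0, deg[3]=1.
Final: two remaining deg-1 vertices are 3, 7. Add edge {3,7}.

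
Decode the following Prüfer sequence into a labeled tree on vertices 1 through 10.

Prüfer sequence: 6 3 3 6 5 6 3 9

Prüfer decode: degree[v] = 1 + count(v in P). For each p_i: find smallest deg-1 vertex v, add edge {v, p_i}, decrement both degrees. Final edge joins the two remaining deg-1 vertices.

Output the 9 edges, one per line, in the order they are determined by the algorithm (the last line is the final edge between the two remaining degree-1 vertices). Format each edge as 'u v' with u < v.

Initial degrees: {1:1, 2:1, 3:4, 4:1, 5:2, 6:4, 7:1, 8:1, 9:2, 10:1}
Step 1: smallest deg-1 vertex = 1, p_1 = 6. Add edge {1,6}. Now deg[1]=0, deg[6]=3.
Step 2: smallest deg-1 vertex = 2, p_2 = 3. Add edge {2,3}. Now deg[2]=0, deg[3]=3.
Step 3: smallest deg-1 vertex = 4, p_3 = 3. Add edge {3,4}. Now deg[4]=0, deg[3]=2.
Step 4: smallest deg-1 vertex = 7, p_4 = 6. Add edge {6,7}. Now deg[7]=0, deg[6]=2.
Step 5: smallest deg-1 vertex = 8, p_5 = 5. Add edge {5,8}. Now deg[8]=0, deg[5]=1.
Step 6: smallest deg-1 vertex = 5, p_6 = 6. Add edge {5,6}. Now deg[5]=0, deg[6]=1.
Step 7: smallest deg-1 vertex = 6, p_7 = 3. Add edge {3,6}. Now deg[6]=0, deg[3]=1.
Step 8: smallest deg-1 vertex = 3, p_8 = 9. Add edge {3,9}. Now deg[3]=0, deg[9]=1.
Final: two remaining deg-1 vertices are 9, 10. Add edge {9,10}.

Answer: 1 6
2 3
3 4
6 7
5 8
5 6
3 6
3 9
9 10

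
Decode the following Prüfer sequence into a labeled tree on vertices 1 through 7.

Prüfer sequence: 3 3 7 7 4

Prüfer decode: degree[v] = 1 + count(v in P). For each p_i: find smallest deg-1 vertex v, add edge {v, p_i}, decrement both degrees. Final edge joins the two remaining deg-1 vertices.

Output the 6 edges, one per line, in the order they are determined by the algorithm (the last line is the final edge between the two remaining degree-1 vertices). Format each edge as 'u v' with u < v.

Initial degrees: {1:1, 2:1, 3:3, 4:2, 5:1, 6:1, 7:3}
Step 1: smallest deg-1 vertex = 1, p_1 = 3. Add edge {1,3}. Now deg[1]=0, deg[3]=2.
Step 2: smallest deg-1 vertex = 2, p_2 = 3. Add edge {2,3}. Now deg[2]=0, deg[3]=1.
Step 3: smallest deg-1 vertex = 3, p_3 = 7. Add edge {3,7}. Now deg[3]=0, deg[7]=2.
Step 4: smallest deg-1 vertex = 5, p_4 = 7. Add edge {5,7}. Now deg[5]=0, deg[7]=1.
Step 5: smallest deg-1 vertex = 6, p_5 = 4. Add edge {4,6}. Now deg[6]=0, deg[4]=1.
Final: two remaining deg-1 vertices are 4, 7. Add edge {4,7}.

Answer: 1 3
2 3
3 7
5 7
4 6
4 7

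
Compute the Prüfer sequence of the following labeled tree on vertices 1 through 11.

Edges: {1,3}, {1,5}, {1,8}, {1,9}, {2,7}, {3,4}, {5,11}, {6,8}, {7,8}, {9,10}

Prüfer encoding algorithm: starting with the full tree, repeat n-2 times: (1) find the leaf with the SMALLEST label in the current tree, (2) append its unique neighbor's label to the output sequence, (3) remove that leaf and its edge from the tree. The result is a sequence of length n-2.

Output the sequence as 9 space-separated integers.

Answer: 7 3 1 8 8 1 9 1 5

Derivation:
Step 1: leaves = {2,4,6,10,11}. Remove smallest leaf 2, emit neighbor 7.
Step 2: leaves = {4,6,7,10,11}. Remove smallest leaf 4, emit neighbor 3.
Step 3: leaves = {3,6,7,10,11}. Remove smallest leaf 3, emit neighbor 1.
Step 4: leaves = {6,7,10,11}. Remove smallest leaf 6, emit neighbor 8.
Step 5: leaves = {7,10,11}. Remove smallest leaf 7, emit neighbor 8.
Step 6: leaves = {8,10,11}. Remove smallest leaf 8, emit neighbor 1.
Step 7: leaves = {10,11}. Remove smallest leaf 10, emit neighbor 9.
Step 8: leaves = {9,11}. Remove smallest leaf 9, emit neighbor 1.
Step 9: leaves = {1,11}. Remove smallest leaf 1, emit neighbor 5.
Done: 2 vertices remain (5, 11). Sequence = [7 3 1 8 8 1 9 1 5]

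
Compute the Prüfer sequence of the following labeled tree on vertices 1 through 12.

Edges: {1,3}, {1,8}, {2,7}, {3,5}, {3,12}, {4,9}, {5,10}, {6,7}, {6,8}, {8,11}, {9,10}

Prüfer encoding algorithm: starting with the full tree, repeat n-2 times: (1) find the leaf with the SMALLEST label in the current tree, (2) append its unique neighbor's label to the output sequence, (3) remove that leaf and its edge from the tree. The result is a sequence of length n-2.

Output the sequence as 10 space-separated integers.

Step 1: leaves = {2,4,11,12}. Remove smallest leaf 2, emit neighbor 7.
Step 2: leaves = {4,7,11,12}. Remove smallest leaf 4, emit neighbor 9.
Step 3: leaves = {7,9,11,12}. Remove smallest leaf 7, emit neighbor 6.
Step 4: leaves = {6,9,11,12}. Remove smallest leaf 6, emit neighbor 8.
Step 5: leaves = {9,11,12}. Remove smallest leaf 9, emit neighbor 10.
Step 6: leaves = {10,11,12}. Remove smallest leaf 10, emit neighbor 5.
Step 7: leaves = {5,11,12}. Remove smallest leaf 5, emit neighbor 3.
Step 8: leaves = {11,12}. Remove smallest leaf 11, emit neighbor 8.
Step 9: leaves = {8,12}. Remove smallest leaf 8, emit neighbor 1.
Step 10: leaves = {1,12}. Remove smallest leaf 1, emit neighbor 3.
Done: 2 vertices remain (3, 12). Sequence = [7 9 6 8 10 5 3 8 1 3]

Answer: 7 9 6 8 10 5 3 8 1 3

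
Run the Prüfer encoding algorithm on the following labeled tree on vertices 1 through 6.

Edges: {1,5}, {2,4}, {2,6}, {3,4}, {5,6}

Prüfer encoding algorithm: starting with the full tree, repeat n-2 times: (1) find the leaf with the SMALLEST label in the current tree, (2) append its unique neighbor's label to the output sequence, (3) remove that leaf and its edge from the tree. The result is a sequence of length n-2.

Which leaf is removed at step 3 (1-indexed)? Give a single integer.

Answer: 4

Derivation:
Step 1: current leaves = {1,3}. Remove leaf 1 (neighbor: 5).
Step 2: current leaves = {3,5}. Remove leaf 3 (neighbor: 4).
Step 3: current leaves = {4,5}. Remove leaf 4 (neighbor: 2).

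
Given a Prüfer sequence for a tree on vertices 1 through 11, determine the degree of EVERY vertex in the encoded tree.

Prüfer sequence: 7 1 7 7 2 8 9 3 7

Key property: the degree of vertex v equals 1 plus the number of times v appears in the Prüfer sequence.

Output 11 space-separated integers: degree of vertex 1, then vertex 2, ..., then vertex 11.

p_1 = 7: count[7] becomes 1
p_2 = 1: count[1] becomes 1
p_3 = 7: count[7] becomes 2
p_4 = 7: count[7] becomes 3
p_5 = 2: count[2] becomes 1
p_6 = 8: count[8] becomes 1
p_7 = 9: count[9] becomes 1
p_8 = 3: count[3] becomes 1
p_9 = 7: count[7] becomes 4
Degrees (1 + count): deg[1]=1+1=2, deg[2]=1+1=2, deg[3]=1+1=2, deg[4]=1+0=1, deg[5]=1+0=1, deg[6]=1+0=1, deg[7]=1+4=5, deg[8]=1+1=2, deg[9]=1+1=2, deg[10]=1+0=1, deg[11]=1+0=1

Answer: 2 2 2 1 1 1 5 2 2 1 1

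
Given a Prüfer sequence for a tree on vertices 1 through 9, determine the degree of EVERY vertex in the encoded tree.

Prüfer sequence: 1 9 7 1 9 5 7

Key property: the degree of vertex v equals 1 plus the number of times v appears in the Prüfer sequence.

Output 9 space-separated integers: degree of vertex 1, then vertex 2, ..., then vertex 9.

p_1 = 1: count[1] becomes 1
p_2 = 9: count[9] becomes 1
p_3 = 7: count[7] becomes 1
p_4 = 1: count[1] becomes 2
p_5 = 9: count[9] becomes 2
p_6 = 5: count[5] becomes 1
p_7 = 7: count[7] becomes 2
Degrees (1 + count): deg[1]=1+2=3, deg[2]=1+0=1, deg[3]=1+0=1, deg[4]=1+0=1, deg[5]=1+1=2, deg[6]=1+0=1, deg[7]=1+2=3, deg[8]=1+0=1, deg[9]=1+2=3

Answer: 3 1 1 1 2 1 3 1 3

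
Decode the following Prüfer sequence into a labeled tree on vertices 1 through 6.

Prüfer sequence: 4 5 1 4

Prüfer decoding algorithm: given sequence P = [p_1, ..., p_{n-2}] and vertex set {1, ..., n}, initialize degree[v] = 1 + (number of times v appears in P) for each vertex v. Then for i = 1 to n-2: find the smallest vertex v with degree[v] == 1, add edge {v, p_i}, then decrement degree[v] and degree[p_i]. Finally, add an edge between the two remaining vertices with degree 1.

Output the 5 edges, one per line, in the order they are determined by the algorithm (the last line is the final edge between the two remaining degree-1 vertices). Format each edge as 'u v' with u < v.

Initial degrees: {1:2, 2:1, 3:1, 4:3, 5:2, 6:1}
Step 1: smallest deg-1 vertex = 2, p_1 = 4. Add edge {2,4}. Now deg[2]=0, deg[4]=2.
Step 2: smallest deg-1 vertex = 3, p_2 = 5. Add edge {3,5}. Now deg[3]=0, deg[5]=1.
Step 3: smallest deg-1 vertex = 5, p_3 = 1. Add edge {1,5}. Now deg[5]=0, deg[1]=1.
Step 4: smallest deg-1 vertex = 1, p_4 = 4. Add edge {1,4}. Now deg[1]=0, deg[4]=1.
Final: two remaining deg-1 vertices are 4, 6. Add edge {4,6}.

Answer: 2 4
3 5
1 5
1 4
4 6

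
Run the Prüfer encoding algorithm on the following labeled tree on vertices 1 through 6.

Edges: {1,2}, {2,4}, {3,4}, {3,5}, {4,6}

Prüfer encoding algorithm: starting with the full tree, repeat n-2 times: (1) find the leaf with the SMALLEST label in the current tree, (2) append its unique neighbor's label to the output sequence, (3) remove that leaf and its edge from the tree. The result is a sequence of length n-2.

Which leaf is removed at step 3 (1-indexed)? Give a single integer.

Step 1: current leaves = {1,5,6}. Remove leaf 1 (neighbor: 2).
Step 2: current leaves = {2,5,6}. Remove leaf 2 (neighbor: 4).
Step 3: current leaves = {5,6}. Remove leaf 5 (neighbor: 3).

Answer: 5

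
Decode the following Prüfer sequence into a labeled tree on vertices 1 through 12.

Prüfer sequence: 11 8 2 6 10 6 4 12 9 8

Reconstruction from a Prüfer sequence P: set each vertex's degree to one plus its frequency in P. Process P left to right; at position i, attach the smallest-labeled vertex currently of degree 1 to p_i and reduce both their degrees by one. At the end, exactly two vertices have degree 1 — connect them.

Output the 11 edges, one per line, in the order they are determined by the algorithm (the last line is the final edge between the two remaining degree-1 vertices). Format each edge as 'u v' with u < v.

Answer: 1 11
3 8
2 5
2 6
7 10
6 10
4 6
4 12
9 11
8 9
8 12

Derivation:
Initial degrees: {1:1, 2:2, 3:1, 4:2, 5:1, 6:3, 7:1, 8:3, 9:2, 10:2, 11:2, 12:2}
Step 1: smallest deg-1 vertex = 1, p_1 = 11. Add edge {1,11}. Now deg[1]=0, deg[11]=1.
Step 2: smallest deg-1 vertex = 3, p_2 = 8. Add edge {3,8}. Now deg[3]=0, deg[8]=2.
Step 3: smallest deg-1 vertex = 5, p_3 = 2. Add edge {2,5}. Now deg[5]=0, deg[2]=1.
Step 4: smallest deg-1 vertex = 2, p_4 = 6. Add edge {2,6}. Now deg[2]=0, deg[6]=2.
Step 5: smallest deg-1 vertex = 7, p_5 = 10. Add edge {7,10}. Now deg[7]=0, deg[10]=1.
Step 6: smallest deg-1 vertex = 10, p_6 = 6. Add edge {6,10}. Now deg[10]=0, deg[6]=1.
Step 7: smallest deg-1 vertex = 6, p_7 = 4. Add edge {4,6}. Now deg[6]=0, deg[4]=1.
Step 8: smallest deg-1 vertex = 4, p_8 = 12. Add edge {4,12}. Now deg[4]=0, deg[12]=1.
Step 9: smallest deg-1 vertex = 11, p_9 = 9. Add edge {9,11}. Now deg[11]=0, deg[9]=1.
Step 10: smallest deg-1 vertex = 9, p_10 = 8. Add edge {8,9}. Now deg[9]=0, deg[8]=1.
Final: two remaining deg-1 vertices are 8, 12. Add edge {8,12}.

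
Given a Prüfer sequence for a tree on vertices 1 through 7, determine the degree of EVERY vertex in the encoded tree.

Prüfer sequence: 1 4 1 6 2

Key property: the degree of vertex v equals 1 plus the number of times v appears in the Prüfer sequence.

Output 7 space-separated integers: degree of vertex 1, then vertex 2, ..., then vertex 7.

Answer: 3 2 1 2 1 2 1

Derivation:
p_1 = 1: count[1] becomes 1
p_2 = 4: count[4] becomes 1
p_3 = 1: count[1] becomes 2
p_4 = 6: count[6] becomes 1
p_5 = 2: count[2] becomes 1
Degrees (1 + count): deg[1]=1+2=3, deg[2]=1+1=2, deg[3]=1+0=1, deg[4]=1+1=2, deg[5]=1+0=1, deg[6]=1+1=2, deg[7]=1+0=1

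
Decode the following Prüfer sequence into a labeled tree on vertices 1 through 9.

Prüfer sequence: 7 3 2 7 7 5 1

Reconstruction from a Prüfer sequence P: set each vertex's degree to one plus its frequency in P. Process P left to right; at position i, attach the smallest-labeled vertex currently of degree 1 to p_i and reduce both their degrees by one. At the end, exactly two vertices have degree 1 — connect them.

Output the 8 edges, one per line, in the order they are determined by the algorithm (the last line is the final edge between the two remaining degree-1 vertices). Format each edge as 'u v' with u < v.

Initial degrees: {1:2, 2:2, 3:2, 4:1, 5:2, 6:1, 7:4, 8:1, 9:1}
Step 1: smallest deg-1 vertex = 4, p_1 = 7. Add edge {4,7}. Now deg[4]=0, deg[7]=3.
Step 2: smallest deg-1 vertex = 6, p_2 = 3. Add edge {3,6}. Now deg[6]=0, deg[3]=1.
Step 3: smallest deg-1 vertex = 3, p_3 = 2. Add edge {2,3}. Now deg[3]=0, deg[2]=1.
Step 4: smallest deg-1 vertex = 2, p_4 = 7. Add edge {2,7}. Now deg[2]=0, deg[7]=2.
Step 5: smallest deg-1 vertex = 8, p_5 = 7. Add edge {7,8}. Now deg[8]=0, deg[7]=1.
Step 6: smallest deg-1 vertex = 7, p_6 = 5. Add edge {5,7}. Now deg[7]=0, deg[5]=1.
Step 7: smallest deg-1 vertex = 5, p_7 = 1. Add edge {1,5}. Now deg[5]=0, deg[1]=1.
Final: two remaining deg-1 vertices are 1, 9. Add edge {1,9}.

Answer: 4 7
3 6
2 3
2 7
7 8
5 7
1 5
1 9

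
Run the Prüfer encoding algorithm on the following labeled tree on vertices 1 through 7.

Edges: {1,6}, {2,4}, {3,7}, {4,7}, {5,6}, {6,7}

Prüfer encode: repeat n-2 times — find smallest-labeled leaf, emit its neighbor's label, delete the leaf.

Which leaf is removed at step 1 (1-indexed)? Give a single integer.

Step 1: current leaves = {1,2,3,5}. Remove leaf 1 (neighbor: 6).

Answer: 1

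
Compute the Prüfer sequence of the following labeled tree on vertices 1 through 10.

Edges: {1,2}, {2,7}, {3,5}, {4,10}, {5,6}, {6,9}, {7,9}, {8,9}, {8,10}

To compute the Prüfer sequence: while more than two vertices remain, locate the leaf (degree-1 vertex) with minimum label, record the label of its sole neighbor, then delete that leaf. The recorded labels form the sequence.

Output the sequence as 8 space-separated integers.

Step 1: leaves = {1,3,4}. Remove smallest leaf 1, emit neighbor 2.
Step 2: leaves = {2,3,4}. Remove smallest leaf 2, emit neighbor 7.
Step 3: leaves = {3,4,7}. Remove smallest leaf 3, emit neighbor 5.
Step 4: leaves = {4,5,7}. Remove smallest leaf 4, emit neighbor 10.
Step 5: leaves = {5,7,10}. Remove smallest leaf 5, emit neighbor 6.
Step 6: leaves = {6,7,10}. Remove smallest leaf 6, emit neighbor 9.
Step 7: leaves = {7,10}. Remove smallest leaf 7, emit neighbor 9.
Step 8: leaves = {9,10}. Remove smallest leaf 9, emit neighbor 8.
Done: 2 vertices remain (8, 10). Sequence = [2 7 5 10 6 9 9 8]

Answer: 2 7 5 10 6 9 9 8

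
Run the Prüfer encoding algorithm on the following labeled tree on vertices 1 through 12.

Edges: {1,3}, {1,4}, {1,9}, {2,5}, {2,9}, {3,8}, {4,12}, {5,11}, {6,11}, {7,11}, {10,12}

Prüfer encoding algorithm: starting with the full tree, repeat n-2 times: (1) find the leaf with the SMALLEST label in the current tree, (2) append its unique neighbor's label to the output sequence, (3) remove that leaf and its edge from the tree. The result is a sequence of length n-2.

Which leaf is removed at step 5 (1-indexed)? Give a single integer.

Step 1: current leaves = {6,7,8,10}. Remove leaf 6 (neighbor: 11).
Step 2: current leaves = {7,8,10}. Remove leaf 7 (neighbor: 11).
Step 3: current leaves = {8,10,11}. Remove leaf 8 (neighbor: 3).
Step 4: current leaves = {3,10,11}. Remove leaf 3 (neighbor: 1).
Step 5: current leaves = {10,11}. Remove leaf 10 (neighbor: 12).

Answer: 10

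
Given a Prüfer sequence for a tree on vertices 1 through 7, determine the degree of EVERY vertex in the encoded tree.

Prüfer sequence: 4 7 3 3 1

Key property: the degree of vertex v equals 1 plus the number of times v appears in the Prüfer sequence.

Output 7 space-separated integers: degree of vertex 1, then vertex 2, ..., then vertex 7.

Answer: 2 1 3 2 1 1 2

Derivation:
p_1 = 4: count[4] becomes 1
p_2 = 7: count[7] becomes 1
p_3 = 3: count[3] becomes 1
p_4 = 3: count[3] becomes 2
p_5 = 1: count[1] becomes 1
Degrees (1 + count): deg[1]=1+1=2, deg[2]=1+0=1, deg[3]=1+2=3, deg[4]=1+1=2, deg[5]=1+0=1, deg[6]=1+0=1, deg[7]=1+1=2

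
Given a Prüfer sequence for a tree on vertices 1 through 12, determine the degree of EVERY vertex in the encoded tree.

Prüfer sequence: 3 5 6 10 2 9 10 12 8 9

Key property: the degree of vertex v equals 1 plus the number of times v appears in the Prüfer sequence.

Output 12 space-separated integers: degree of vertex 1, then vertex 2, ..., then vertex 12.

Answer: 1 2 2 1 2 2 1 2 3 3 1 2

Derivation:
p_1 = 3: count[3] becomes 1
p_2 = 5: count[5] becomes 1
p_3 = 6: count[6] becomes 1
p_4 = 10: count[10] becomes 1
p_5 = 2: count[2] becomes 1
p_6 = 9: count[9] becomes 1
p_7 = 10: count[10] becomes 2
p_8 = 12: count[12] becomes 1
p_9 = 8: count[8] becomes 1
p_10 = 9: count[9] becomes 2
Degrees (1 + count): deg[1]=1+0=1, deg[2]=1+1=2, deg[3]=1+1=2, deg[4]=1+0=1, deg[5]=1+1=2, deg[6]=1+1=2, deg[7]=1+0=1, deg[8]=1+1=2, deg[9]=1+2=3, deg[10]=1+2=3, deg[11]=1+0=1, deg[12]=1+1=2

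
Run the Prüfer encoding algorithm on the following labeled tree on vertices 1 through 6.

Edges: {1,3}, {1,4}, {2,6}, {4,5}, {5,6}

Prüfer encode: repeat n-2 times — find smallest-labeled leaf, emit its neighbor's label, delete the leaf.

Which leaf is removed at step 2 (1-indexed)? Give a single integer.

Step 1: current leaves = {2,3}. Remove leaf 2 (neighbor: 6).
Step 2: current leaves = {3,6}. Remove leaf 3 (neighbor: 1).

Answer: 3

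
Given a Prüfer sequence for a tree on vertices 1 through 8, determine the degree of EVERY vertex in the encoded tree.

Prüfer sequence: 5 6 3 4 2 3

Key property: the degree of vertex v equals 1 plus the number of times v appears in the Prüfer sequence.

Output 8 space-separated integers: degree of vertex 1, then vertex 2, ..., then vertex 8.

p_1 = 5: count[5] becomes 1
p_2 = 6: count[6] becomes 1
p_3 = 3: count[3] becomes 1
p_4 = 4: count[4] becomes 1
p_5 = 2: count[2] becomes 1
p_6 = 3: count[3] becomes 2
Degrees (1 + count): deg[1]=1+0=1, deg[2]=1+1=2, deg[3]=1+2=3, deg[4]=1+1=2, deg[5]=1+1=2, deg[6]=1+1=2, deg[7]=1+0=1, deg[8]=1+0=1

Answer: 1 2 3 2 2 2 1 1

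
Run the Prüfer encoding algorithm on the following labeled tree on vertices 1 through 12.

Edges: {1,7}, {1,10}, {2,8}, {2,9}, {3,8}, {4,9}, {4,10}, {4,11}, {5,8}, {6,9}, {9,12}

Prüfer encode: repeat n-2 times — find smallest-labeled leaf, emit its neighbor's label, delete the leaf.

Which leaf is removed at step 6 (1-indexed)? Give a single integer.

Answer: 8

Derivation:
Step 1: current leaves = {3,5,6,7,11,12}. Remove leaf 3 (neighbor: 8).
Step 2: current leaves = {5,6,7,11,12}. Remove leaf 5 (neighbor: 8).
Step 3: current leaves = {6,7,8,11,12}. Remove leaf 6 (neighbor: 9).
Step 4: current leaves = {7,8,11,12}. Remove leaf 7 (neighbor: 1).
Step 5: current leaves = {1,8,11,12}. Remove leaf 1 (neighbor: 10).
Step 6: current leaves = {8,10,11,12}. Remove leaf 8 (neighbor: 2).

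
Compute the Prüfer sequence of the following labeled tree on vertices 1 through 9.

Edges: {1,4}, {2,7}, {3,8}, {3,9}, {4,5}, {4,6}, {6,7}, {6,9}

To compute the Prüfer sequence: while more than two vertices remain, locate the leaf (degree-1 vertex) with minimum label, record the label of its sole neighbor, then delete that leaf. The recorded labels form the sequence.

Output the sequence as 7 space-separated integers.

Answer: 4 7 4 6 6 9 3

Derivation:
Step 1: leaves = {1,2,5,8}. Remove smallest leaf 1, emit neighbor 4.
Step 2: leaves = {2,5,8}. Remove smallest leaf 2, emit neighbor 7.
Step 3: leaves = {5,7,8}. Remove smallest leaf 5, emit neighbor 4.
Step 4: leaves = {4,7,8}. Remove smallest leaf 4, emit neighbor 6.
Step 5: leaves = {7,8}. Remove smallest leaf 7, emit neighbor 6.
Step 6: leaves = {6,8}. Remove smallest leaf 6, emit neighbor 9.
Step 7: leaves = {8,9}. Remove smallest leaf 8, emit neighbor 3.
Done: 2 vertices remain (3, 9). Sequence = [4 7 4 6 6 9 3]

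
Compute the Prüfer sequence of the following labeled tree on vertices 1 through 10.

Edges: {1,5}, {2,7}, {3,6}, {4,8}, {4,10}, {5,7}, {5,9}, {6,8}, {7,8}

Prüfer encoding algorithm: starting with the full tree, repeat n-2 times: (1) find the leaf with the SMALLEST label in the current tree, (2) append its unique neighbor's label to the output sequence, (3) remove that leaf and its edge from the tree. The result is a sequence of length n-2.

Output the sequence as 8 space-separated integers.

Step 1: leaves = {1,2,3,9,10}. Remove smallest leaf 1, emit neighbor 5.
Step 2: leaves = {2,3,9,10}. Remove smallest leaf 2, emit neighbor 7.
Step 3: leaves = {3,9,10}. Remove smallest leaf 3, emit neighbor 6.
Step 4: leaves = {6,9,10}. Remove smallest leaf 6, emit neighbor 8.
Step 5: leaves = {9,10}. Remove smallest leaf 9, emit neighbor 5.
Step 6: leaves = {5,10}. Remove smallest leaf 5, emit neighbor 7.
Step 7: leaves = {7,10}. Remove smallest leaf 7, emit neighbor 8.
Step 8: leaves = {8,10}. Remove smallest leaf 8, emit neighbor 4.
Done: 2 vertices remain (4, 10). Sequence = [5 7 6 8 5 7 8 4]

Answer: 5 7 6 8 5 7 8 4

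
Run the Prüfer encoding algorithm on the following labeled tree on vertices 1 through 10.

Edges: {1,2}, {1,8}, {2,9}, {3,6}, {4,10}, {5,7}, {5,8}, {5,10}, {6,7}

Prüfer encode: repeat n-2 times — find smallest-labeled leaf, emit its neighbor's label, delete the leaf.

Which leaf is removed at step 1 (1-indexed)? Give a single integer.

Answer: 3

Derivation:
Step 1: current leaves = {3,4,9}. Remove leaf 3 (neighbor: 6).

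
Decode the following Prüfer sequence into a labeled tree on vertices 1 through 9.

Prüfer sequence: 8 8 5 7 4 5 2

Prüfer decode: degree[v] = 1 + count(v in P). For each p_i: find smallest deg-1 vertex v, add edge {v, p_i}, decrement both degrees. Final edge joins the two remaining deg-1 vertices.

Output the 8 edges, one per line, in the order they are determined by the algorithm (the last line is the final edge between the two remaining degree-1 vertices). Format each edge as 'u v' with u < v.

Answer: 1 8
3 8
5 6
7 8
4 7
4 5
2 5
2 9

Derivation:
Initial degrees: {1:1, 2:2, 3:1, 4:2, 5:3, 6:1, 7:2, 8:3, 9:1}
Step 1: smallest deg-1 vertex = 1, p_1 = 8. Add edge {1,8}. Now deg[1]=0, deg[8]=2.
Step 2: smallest deg-1 vertex = 3, p_2 = 8. Add edge {3,8}. Now deg[3]=0, deg[8]=1.
Step 3: smallest deg-1 vertex = 6, p_3 = 5. Add edge {5,6}. Now deg[6]=0, deg[5]=2.
Step 4: smallest deg-1 vertex = 8, p_4 = 7. Add edge {7,8}. Now deg[8]=0, deg[7]=1.
Step 5: smallest deg-1 vertex = 7, p_5 = 4. Add edge {4,7}. Now deg[7]=0, deg[4]=1.
Step 6: smallest deg-1 vertex = 4, p_6 = 5. Add edge {4,5}. Now deg[4]=0, deg[5]=1.
Step 7: smallest deg-1 vertex = 5, p_7 = 2. Add edge {2,5}. Now deg[5]=0, deg[2]=1.
Final: two remaining deg-1 vertices are 2, 9. Add edge {2,9}.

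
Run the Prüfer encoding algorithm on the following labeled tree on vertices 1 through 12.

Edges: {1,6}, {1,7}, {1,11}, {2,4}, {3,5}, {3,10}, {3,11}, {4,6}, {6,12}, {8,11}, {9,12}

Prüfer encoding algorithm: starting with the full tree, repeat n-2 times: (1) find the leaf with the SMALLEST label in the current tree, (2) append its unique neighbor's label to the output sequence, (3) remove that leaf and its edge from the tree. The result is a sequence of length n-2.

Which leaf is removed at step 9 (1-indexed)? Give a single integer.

Answer: 11

Derivation:
Step 1: current leaves = {2,5,7,8,9,10}. Remove leaf 2 (neighbor: 4).
Step 2: current leaves = {4,5,7,8,9,10}. Remove leaf 4 (neighbor: 6).
Step 3: current leaves = {5,7,8,9,10}. Remove leaf 5 (neighbor: 3).
Step 4: current leaves = {7,8,9,10}. Remove leaf 7 (neighbor: 1).
Step 5: current leaves = {8,9,10}. Remove leaf 8 (neighbor: 11).
Step 6: current leaves = {9,10}. Remove leaf 9 (neighbor: 12).
Step 7: current leaves = {10,12}. Remove leaf 10 (neighbor: 3).
Step 8: current leaves = {3,12}. Remove leaf 3 (neighbor: 11).
Step 9: current leaves = {11,12}. Remove leaf 11 (neighbor: 1).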